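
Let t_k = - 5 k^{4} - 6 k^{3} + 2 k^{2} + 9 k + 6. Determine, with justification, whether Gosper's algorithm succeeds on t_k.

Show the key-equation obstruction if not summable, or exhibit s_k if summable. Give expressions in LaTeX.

Yes. s_k = k \left(- k^{4} + k^{3} + 2 k^{2} + 2 k + 2\right).

The ratio is (5*k**4 + 26*k**3 + 46*k**2 + 25*k - 6)/(5*k**4 + 6*k**3 - 2*k**2 - 9*k - 6).
Normal form (A,B,C) = (1, 1, k**4 + 6*k**3/5 - 2*k**2/5 - 9*k/5 - 6/5).
Solve (1)·f(k+1) − (1)·f(k) = k**4 + 6*k**3/5 - 2*k**2/5 - 9*k/5 - 6/5.
d = 5 from the (0,0,4) case.
A polynomial solution: f(k) = k*(k + 1)*(k**3 - 2*k**2 - 2)/5.
Certificate R = B(k−1)f/C = k*(k**3 - 2*k**2 - 2)/(5*k**3 + k**2 - 3*k - 6) gives s_k = k*(-k**4 + k**3 + 2*k**2 + 2*k + 2).
Verify: -5*k**4 - 6*k**3 + 2*k**2 + 9*k + 6 matches t_k.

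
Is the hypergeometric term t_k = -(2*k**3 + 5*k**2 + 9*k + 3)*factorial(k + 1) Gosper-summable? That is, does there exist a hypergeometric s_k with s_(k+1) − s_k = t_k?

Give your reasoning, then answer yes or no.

r(k) = (2*k**4 + 15*k**3 + 47*k**2 + 69*k + 38)/(2*k**3 + 5*k**2 + 9*k + 3) after simplifying.
Normal form (A,B,C) = (k + 2, 1, k**3 + 5*k**2/2 + 9*k/2 + 3/2).
Need (k + 2)·f(k+1) − (1)·f(k) = k**3 + 5*k**2/2 + 9*k/2 + 3/2.
Bound: deg f ≤ 2.
Solve for f: f(k) = (2*k**2 - k + 1)/2 (degree 2 ≤ 2).
R(k) = B(k−1)·f(k)/C(k) = (2*k**2 - k + 1)/(2*k**3 + 5*k**2 + 9*k + 3); s_k = R·t_k = -(2*k**2 - k + 1)*factorial(k + 1).
Check: Δs_k = -(2*k**3 + 5*k**2 + 9*k + 3)*factorial(k + 1). ✓

Yes. s_k = -(2*k**2 - k + 1)*factorial(k + 1).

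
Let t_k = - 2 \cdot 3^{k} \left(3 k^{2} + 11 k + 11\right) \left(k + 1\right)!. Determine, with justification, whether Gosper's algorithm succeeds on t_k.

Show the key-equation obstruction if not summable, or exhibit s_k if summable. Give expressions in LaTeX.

Yes. s_k = - 2 \cdot 3^{k} \left(k + 1\right) \left(k + 1\right)!.

r(k) = 3*(3*k**3 + 23*k**2 + 59*k + 50)/(3*k**2 + 11*k + 11) after simplifying.
A = 3*k + 6, B = 1, C = k**2 + 11*k/3 + 11/3.
Key eq: (3*k + 6)·f(k+1) = (1)·f(k) + (k**2 + 11*k/3 + 11/3).
Bound: deg f ≤ 1.
Solving with deg f ≤ 1: f(k) = (k + 1)/3.
Get s_k = R·t_k = -2*3**k*(k + 1)*factorial(k + 1) with R(k) = B(k−1)f(k)/C(k) = (k + 1)/(3*k**2 + 11*k + 11).
Δs = -2*3**k*(3*k**2 + 11*k + 11)*factorial(k + 1), as required.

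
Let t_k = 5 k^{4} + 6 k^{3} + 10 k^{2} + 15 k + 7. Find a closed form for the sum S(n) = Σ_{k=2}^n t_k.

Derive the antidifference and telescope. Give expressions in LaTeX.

Compute t_(k+1)/t_k: get (5*k**4 + 26*k**3 + 58*k**2 + 73*k + 43)/(5*k**4 + 6*k**3 + 10*k**2 + 15*k + 7).
Factor: A=1; B=1; C=k**4 + 6*k**3/5 + 2*k**2 + 3*k + 7/5.
Need (1)·f(k+1) − (1)·f(k) = k**4 + 6*k**3/5 + 2*k**2 + 3*k + 7/5.
Bound: deg f ≤ 5.
Coefficient equations give f(k) = k*(k**4 - k**3 + 2*k**2 + 4*k + 1)/5.
Then R = B(k−1)f/C = k*(k**4 - k**3 + 2*k**2 + 4*k + 1)/(5*k**4 + 6*k**3 + 10*k**2 + 15*k + 7), so s_k = R(k)·t_k = k*(k**4 - k**3 + 2*k**2 + 4*k + 1).
Check: Δs_k = 5*k**4 + 6*k**3 + 10*k**2 + 15*k + 7. ✓
Σ_(k=2)^n t_k = s_(n+1) − s_(2) = (n**5 + 4*n**4 + 8*n**3 + 14*n**2 + 16*n + 7) − (50), i.e. n**5 + 4*n**4 + 8*n**3 + 14*n**2 + 16*n - 43.

S(n) = n^{5} + 4 n^{4} + 8 n^{3} + 14 n^{2} + 16 n - 43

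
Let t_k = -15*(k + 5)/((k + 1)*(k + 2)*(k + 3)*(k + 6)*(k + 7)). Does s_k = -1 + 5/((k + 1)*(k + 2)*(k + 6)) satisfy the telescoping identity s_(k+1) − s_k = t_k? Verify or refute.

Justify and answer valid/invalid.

Valid — Δs_k = t_k.

s_(k+1) = -1 + 5/((k + 2)*(k + 3)*(k + 7))
s_(k+1) − s_k = 15*(-k - 5)/(k**5 + 19*k**4 + 131*k**3 + 401*k**2 + 540*k + 252)
(s_(k+1) − s_k) − t_k = 0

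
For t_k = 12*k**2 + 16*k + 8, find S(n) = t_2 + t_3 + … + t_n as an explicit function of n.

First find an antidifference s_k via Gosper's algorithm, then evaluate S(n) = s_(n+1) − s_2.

S(n) = 4*n**3 + 14*n**2 + 18*n - 36

Step 1: r(k) = (3*k**2 + 10*k + 9)/(3*k**2 + 4*k + 2).
A = 1, B = 1, C = k**2 + 4*k/3 + 2/3.
Key eq: (1)·f(k+1) = (1)·f(k) + (k**2 + 4*k/3 + 2/3).
Bound: deg f ≤ 3.
A polynomial solution: f(k) = k*(2*k**2 + k + 1)/6.
R(k) = B(k−1)·f(k)/C(k) = k*(2*k**2 + k + 1)/(2*(3*k**2 + 4*k + 2)); s_k = R·t_k = 2*k*(2*k**2 + k + 1).
Δs = 12*k**2 + 16*k + 8, as required.
Σ_(k=2)^n t_k = s_(n+1) − s_(2) = (4*n**3 + 14*n**2 + 18*n + 8) − (44), i.e. 4*n**3 + 14*n**2 + 18*n - 36.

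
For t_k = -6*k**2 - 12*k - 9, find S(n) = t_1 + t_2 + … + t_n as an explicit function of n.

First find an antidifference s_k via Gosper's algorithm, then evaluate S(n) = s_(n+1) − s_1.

The ratio is (2*k**2 + 8*k + 9)/(2*k**2 + 4*k + 3).
Gosper form: A/B · C(k+1)/C(k) with A=1, B=1, C=k**2 + 2*k + 3/2.
Need (1)·f(k+1) − (1)·f(k) = k**2 + 2*k + 3/2.
d = 3 from the (0,0,2) case.
Solving with deg f ≤ 3: f(k) = k*(2*k**2 + 3*k + 4)/6.
R(k) = B(k−1)·f(k)/C(k) = k*(2*k**2 + 3*k + 4)/(3*(2*k**2 + 4*k + 3)); s_k = R·t_k = k*(-2*k**2 - 3*k - 4).
Check: Δs_k = -6*k**2 - 12*k - 9. ✓
Evaluate: s_(n+1) = -2*n**3 - 9*n**2 - 16*n - 9; subtract s_(1) = -9 ⇒ S(n) = n*(-2*n**2 - 9*n - 16).

S(n) = n*(-2*n**2 - 9*n - 16)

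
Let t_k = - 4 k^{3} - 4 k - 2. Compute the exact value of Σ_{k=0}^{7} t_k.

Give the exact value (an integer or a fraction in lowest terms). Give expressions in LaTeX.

r(k) = (2*k + 2*(k + 1)**3 + 3)/(2*k**3 + 2*k + 1) after simplifying.
Normal form (A,B,C) = (1, 1, k**3 + k + 1/2).
f must satisfy (1)·f(k+1) − (1)·f(k) = k**3 + k + 1/2.
deg f ≤ 4 (via 0,0,3).
Coefficient equations give f(k) = k**2*(k**2 - 2*k + 3)/4.
R(k) = B(k−1)·f(k)/C(k) = k**2*(k**2 - 2*k + 3)/(2*(2*k**3 + 2*k + 1)); s_k = R·t_k = k**2*(-k**2 + 2*k - 3).
Δs = -4*k**3 - 4*k - 2, as required.
Sum = s_(8) − s_(0); s_(8) = -3264, s_(0) = 0 ⇒ -3264.

Σ = -3264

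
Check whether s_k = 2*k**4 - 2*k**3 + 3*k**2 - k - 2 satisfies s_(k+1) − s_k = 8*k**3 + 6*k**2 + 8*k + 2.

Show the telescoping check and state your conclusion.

valid; difference matches t_k

s_(k+1) = k*(2*k**3 + 6*k**2 + 9*k + 7)
s_(k+1) − s_k = 8*k**3 + 6*k**2 + 8*k + 2
(s_(k+1) − s_k) − t_k = 0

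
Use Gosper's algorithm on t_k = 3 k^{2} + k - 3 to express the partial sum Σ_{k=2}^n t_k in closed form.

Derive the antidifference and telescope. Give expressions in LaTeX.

Compute t_(k+1)/t_k: get (k + 3*(k + 1)**2 - 2)/(3*k**2 + k - 3).
Factor: A=1; B=1; C=k**2 + k/3 - 1.
Set up (1)·f(k+1) − (1)·f(k) − (k**2 + k/3 - 1) = 0.
Bound: deg f ≤ 3.
Match coefficients ⇒ f(k) = k*(k**2 - k - 3)/3.
Then R = B(k−1)f/C = k*(k**2 - k - 3)/(3*k**2 + k - 3), so s_k = R(k)·t_k = k*(k**2 - k - 3).
Check: Δs_k = 3*k**2 + k - 3. ✓
s_(n+1) = n**3 + 2*n**2 - 2*n - 3 and s_(2) = -2, so S(n) = n**3 + 2*n**2 - 2*n - 1.

S(n) = n^{3} + 2 n^{2} - 2 n - 1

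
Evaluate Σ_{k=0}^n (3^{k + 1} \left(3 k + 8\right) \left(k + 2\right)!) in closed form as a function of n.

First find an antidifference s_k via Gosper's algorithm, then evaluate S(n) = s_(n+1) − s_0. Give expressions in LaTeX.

t_(k+1)/t_k = 3*(k + 3)*(3*k + 11)/(3*k + 8).
Normal form (A,B,C) = (3*k + 9, 1, k + 8/3).
Key eq: (3*k + 9)·f(k+1) = (1)·f(k) + (k + 8/3).
From deg A=1, deg B=0, deg C=1: d=0.
Match coefficients ⇒ f(k) = 1/3.
So s_k = (B(k−1)f/C)·t_k = (1/(3*k + 8))·t_k = 3**(k + 1)*factorial(k + 2).
Δs = 3**(k + 1)*(3*k + 8)*factorial(k + 2), as required.
Evaluate: s_(n+1) = 3**(n + 2)*factorial(n + 3); subtract s_(0) = 6 ⇒ S(n) = 9*3**n*factorial(n + 3) - 6.

S(n) = 9 \cdot 3^{n} \left(n + 3\right)! - 6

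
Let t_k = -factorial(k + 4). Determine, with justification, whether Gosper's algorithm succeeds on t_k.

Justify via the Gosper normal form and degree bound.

No — key equation has no polynomial f.

r(k) = k + 5 after simplifying.
A = k + 5, B = 1, C = 1.
Key eq: (k + 5)·f(k+1) = (1)·f(k) + (1).
From deg A=1, deg B=0, deg C=0: d=-1.
Negative degree bound (-1): no f exists, t_k not Gosper-summable.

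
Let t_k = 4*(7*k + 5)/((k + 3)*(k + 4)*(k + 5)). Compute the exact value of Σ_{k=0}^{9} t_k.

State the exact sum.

Ratio r(k) = (k + 3)*(7*k + 12)/((k + 6)*(7*k + 5)).
Take A(k)=k + 3, B(k)=k + 6, C(k)=k + 5/7.
Solve (k + 3)·f(k+1) − (k + 5)·f(k) = k + 5/7.
From deg A=1, deg B=1, deg C=1: d=2.
Coefficient equations give f(k) = k*(13*k + 7)/84.
So s_k = (B(k−1)f/C)·t_k = (k*(k + 5)*(13*k + 7)/(12*(7*k + 5)))·t_k = k*(13*k + 7)/(3*(k + 3)*(k + 4)).
Δs = 4*(7*k + 5)/(k**3 + 12*k**2 + 47*k + 60), as required.
Evaluate s at k=10 and k=0: 685/273 and 0; difference 685/273.

Σ = 685/273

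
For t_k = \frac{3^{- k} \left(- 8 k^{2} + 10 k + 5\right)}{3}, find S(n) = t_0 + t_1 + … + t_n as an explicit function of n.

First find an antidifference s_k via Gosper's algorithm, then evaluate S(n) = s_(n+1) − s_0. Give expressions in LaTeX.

The ratio is (8*k**2 + 6*k - 7)/(3*(8*k**2 - 10*k - 5)).
Take A(k)=1/3, B(k)=1, C(k)=k**2 - 5*k/4 - 5/8.
Key eq: (1/3)·f(k+1) = (1)·f(k) + (k**2 - 5*k/4 - 5/8).
From deg A=0, deg B=0, deg C=2: d=2.
A polynomial solution: f(k) = -3*(4*k**2 - k - 1)/8.
R(k) = B(k−1)·f(k)/C(k) = -3*(4*k**2 - k - 1)/(8*k**2 - 10*k - 5); s_k = R·t_k = (4*k**2 - k - 1)/3**k.
Δs = (-8*k**2 + 10*k + 5)/(3*3**k), as required.
Evaluate: s_(n+1) = 3**(-n - 1)*(4*n**2 + 7*n + 2); subtract s_(0) = -1 ⇒ S(n) = 3**(-n - 1)*(3**(n + 1) + 4*n**2 + 7*n + 2).

S(n) = 3^{- n - 1} \left(3^{n + 1} + 4 n^{2} + 7 n + 2\right)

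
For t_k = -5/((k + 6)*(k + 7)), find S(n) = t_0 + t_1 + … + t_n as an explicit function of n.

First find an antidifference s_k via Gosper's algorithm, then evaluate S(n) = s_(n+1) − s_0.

Compute t_(k+1)/t_k: get (k + 6)/(k + 8).
Normal form (A,B,C) = (k + 6, k + 8, 1).
Solve (k + 6)·f(k+1) − (k + 7)·f(k) = 1.
From deg A=1, deg B=1, deg C=0: d=1.
A polynomial solution: f(k) = k/6.
Get s_k = R·t_k = -5*k/(6*k + 36) with R(k) = B(k−1)f(k)/C(k) = k*(k + 7)/6.
Check: Δs_k = -5/(k**2 + 13*k + 42). ✓
s_(n+1) = 5*(-n - 1)/(6*(n + 7)) and s_(0) = 0, so S(n) = 5*(-n - 1)/(6*(n + 7)).

S(n) = 5*(-n - 1)/(6*(n + 7))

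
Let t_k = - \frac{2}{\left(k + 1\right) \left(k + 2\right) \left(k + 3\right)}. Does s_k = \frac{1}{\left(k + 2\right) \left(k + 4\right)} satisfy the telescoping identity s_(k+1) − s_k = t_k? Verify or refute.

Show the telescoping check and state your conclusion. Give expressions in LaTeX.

Invalid: residual \frac{3 \left(3 k + 11\right)}{k^{5} + 15 k^{4} + 85 k^{3} + 225 k^{2} + 274 k + 120} ≠ 0.

s_(k+1) = 1/((k + 3)*(k + 5))
s_(k+1) − s_k = (-2*k - 7)/(k**4 + 14*k**3 + 71*k**2 + 154*k + 120)
(s_(k+1) − s_k) − t_k = 3*(3*k + 11)/(k**5 + 15*k**4 + 85*k**3 + 225*k**2 + 274*k + 120)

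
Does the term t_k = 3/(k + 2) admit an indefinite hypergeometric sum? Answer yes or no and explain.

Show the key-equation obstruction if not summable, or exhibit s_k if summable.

No. Not Gosper-summable.

Step 1: r(k) = (k + 2)/(k + 3).
Factor: A=k + 2; B=k + 3; C=1.
Key eq: (k + 2)·f(k+1) = (k + 2)·f(k) + (1).
Degrees (1,1,0) ⇒ d ≤ 0.
Generic f = c0 gives residual -1; -1 = 0 cannot hold, so t_k is not Gosper-summable.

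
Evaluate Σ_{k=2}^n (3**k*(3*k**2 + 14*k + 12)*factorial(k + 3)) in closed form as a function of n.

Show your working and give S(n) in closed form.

Ratio r(k) = 3*(3*k**3 + 32*k**2 + 109*k + 116)/(3*k**2 + 14*k + 12).
A = 3*k + 12, B = 1, C = k**2 + 14*k/3 + 4.
Key eq: (3*k + 12)·f(k+1) = (1)·f(k) + (k**2 + 14*k/3 + 4).
Bound: deg f ≤ 1.
A polynomial solution: f(k) = k/3.
Get s_k = R·t_k = 3**k*k*factorial(k + 3) with R(k) = B(k−1)f(k)/C(k) = k/(3*k**2 + 14*k + 12).
s_(k+1) − s_k = 3**k*(3*k**2 + 14*k + 12)*factorial(k + 3) = t_k.
Telescope: S(n) = s_(n+1) − s_(2) = 3**(n + 1)*(n + 1)*factorial(n + 4) − (2160) = 3*3**n*n*factorial(n + 4) + 3*3**n*factorial(n + 4) - 2160.

S(n) = 3*3**n*n*factorial(n + 4) + 3*3**n*factorial(n + 4) - 2160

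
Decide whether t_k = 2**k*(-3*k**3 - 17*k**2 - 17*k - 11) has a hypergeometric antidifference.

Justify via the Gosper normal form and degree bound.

The ratio is 2*(3*k**3 + 26*k**2 + 60*k + 48)/(3*k**3 + 17*k**2 + 17*k + 11).
Gosper form: A/B · C(k+1)/C(k) with A=2, B=1, C=k**3 + 17*k**2/3 + 17*k/3 + 11/3.
Key eq: (2)·f(k+1) = (1)·f(k) + (k**3 + 17*k**2/3 + 17*k/3 + 11/3).
Degrees (0,0,3) ⇒ d ≤ 3.
Solving with deg f ≤ 3: f(k) = (3*k**3 - k**2 + 3*k + 1)/3.
So s_k = (B(k−1)f/C)·t_k = ((3*k**3 - k**2 + 3*k + 1)/(3*k**3 + 17*k**2 + 17*k + 11))·t_k = 2**k*(-3*k**3 + k**2 - 3*k - 1).
Verify: 2**k*(-3*k**3 - 17*k**2 - 17*k - 11) matches t_k.

Yes. s_k = 2**k*(-3*k**3 + k**2 - 3*k - 1).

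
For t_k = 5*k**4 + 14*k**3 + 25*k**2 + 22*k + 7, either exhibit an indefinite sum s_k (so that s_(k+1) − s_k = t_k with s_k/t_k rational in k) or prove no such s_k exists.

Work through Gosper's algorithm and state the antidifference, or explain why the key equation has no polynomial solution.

s_k = k**2*(k**3 + k**2 + 3*k + 2)

t_(k+1)/t_k = (5*k**4 + 34*k**3 + 97*k**2 + 134*k + 73)/(5*k**4 + 14*k**3 + 25*k**2 + 22*k + 7).
So A=1 and B=1, with C=k**4 + 14*k**3/5 + 5*k**2 + 22*k/5 + 7/5.
Set up (1)·f(k+1) − (1)·f(k) − (k**4 + 14*k**3/5 + 5*k**2 + 22*k/5 + 7/5) = 0.
From deg A=0, deg B=0, deg C=4: d=5.
Coefficient equations give f(k) = k**2*(k**3 + k**2 + 3*k + 2)/5.
Then R = B(k−1)f/C = k**2*(k**3 + k**2 + 3*k + 2)/(5*k**4 + 14*k**3 + 25*k**2 + 22*k + 7), so s_k = R(k)·t_k = k**2*(k**3 + k**2 + 3*k + 2).
s_(k+1) − s_k = 5*k**4 + 14*k**3 + 25*k**2 + 22*k + 7 = t_k.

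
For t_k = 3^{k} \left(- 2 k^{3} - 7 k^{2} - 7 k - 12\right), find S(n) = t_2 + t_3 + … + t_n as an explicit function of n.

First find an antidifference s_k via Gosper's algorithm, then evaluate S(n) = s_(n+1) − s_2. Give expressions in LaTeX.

S(n) = - 3 \cdot 3^{n} n^{3} - 6 \cdot 3^{n} n^{2} - 9 \cdot 3^{n} n - 15 \cdot 3^{n} + 99

The ratio is 3*(2*k**3 + 13*k**2 + 27*k + 28)/(2*k**3 + 7*k**2 + 7*k + 12).
Normal form (A,B,C) = (3, 1, k**3 + 7*k**2/2 + 7*k/2 + 6).
Need (3)·f(k+1) − (1)·f(k) = k**3 + 7*k**2/2 + 7*k/2 + 6.
d = 3 from the (0,0,3) case.
Solving with deg f ≤ 3: f(k) = (k**3 - k**2 + 2*k + 3)/2.
Get s_k = R·t_k = 3**k*(-k**3 + k**2 - 2*k - 3) with R(k) = B(k−1)f(k)/C(k) = (k**3 - k**2 + 2*k + 3)/((k + 3)*(2*k**2 + k + 4)).
Δs = 3**k*(-2*k**3 - 7*k**2 - 7*k - 12), as required.
Evaluate: s_(n+1) = 3**(n + 1)*(-n**3 - 2*n**2 - 3*n - 5); subtract s_(2) = -99 ⇒ S(n) = -3*3**n*n**3 - 6*3**n*n**2 - 9*3**n*n - 15*3**n + 99.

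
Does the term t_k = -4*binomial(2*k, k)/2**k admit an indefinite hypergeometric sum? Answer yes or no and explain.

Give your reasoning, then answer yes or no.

No; the degree bound rules out any f.

Ratio r(k) = (2*k + 1)/(k + 1).
Factor: A=2*k + 1; B=k + 1; C=1.
f must satisfy (2*k + 1)·f(k+1) − (k)·f(k) = 1.
Degrees (1,1,0) ⇒ d ≤ -1.
Negative degree bound (-1): no f exists, t_k not Gosper-summable.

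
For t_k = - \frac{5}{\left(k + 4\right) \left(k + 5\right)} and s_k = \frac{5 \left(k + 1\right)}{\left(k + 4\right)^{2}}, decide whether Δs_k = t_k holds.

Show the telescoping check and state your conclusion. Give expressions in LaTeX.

Invalid: residual \frac{15 \left(2 k + 9\right)}{k^{4} + 18 k^{3} + 121 k^{2} + 360 k + 400} ≠ 0.

s_(k+1) = 5*(k + 2)/(k + 5)**2
s_(k+1) − s_k = 5*(-k**2 - 3*k + 7)/(k**4 + 18*k**3 + 121*k**2 + 360*k + 400)
(s_(k+1) − s_k) − t_k = 15*(2*k + 9)/(k**4 + 18*k**3 + 121*k**2 + 360*k + 400)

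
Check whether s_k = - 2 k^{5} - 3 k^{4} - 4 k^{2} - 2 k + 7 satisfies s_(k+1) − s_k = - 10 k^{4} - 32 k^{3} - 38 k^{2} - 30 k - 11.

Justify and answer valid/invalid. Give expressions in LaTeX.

valid; difference matches t_k

s_(k+1) = -2*k - 2*(k + 1)**5 - 3*(k + 1)**4 - 4*(k + 1)**2 + 5
s_(k+1) − s_k = -10*k**4 - 32*k**3 - 38*k**2 - 30*k - 11
(s_(k+1) − s_k) − t_k = 0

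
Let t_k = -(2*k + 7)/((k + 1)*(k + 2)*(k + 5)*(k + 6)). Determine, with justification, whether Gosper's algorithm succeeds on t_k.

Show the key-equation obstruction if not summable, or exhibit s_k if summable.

Yes. s_k = k*(-k - 6)/(5*(k**2 + 6*k + 5)).

Step 1: r(k) = (k + 1)*(k + 5)*(2*k + 9)/((k + 3)*(k + 7)*(2*k + 7)).
Take A(k)=k + 1, B(k)=k + 7, C(k)=k**3 + 21*k**2/2 + 73*k/2 + 42.
f must satisfy (k + 1)·f(k+1) − (k + 6)·f(k) = k**3 + 21*k**2/2 + 73*k/2 + 42.
Degrees (1,1,3) ⇒ d ≤ 5.
A polynomial solution: f(k) = k*(k + 2)*(k + 3)*(k + 4)*(k + 6)/10.
Get s_k = R·t_k = k*(-k - 6)/(5*(k**2 + 6*k + 5)) with R(k) = B(k−1)f(k)/C(k) = k*(k + 2)*(k + 6)**2/(5*(2*k + 7)).
Δs = (-2*k - 7)/(k**4 + 14*k**3 + 65*k**2 + 112*k + 60), as required.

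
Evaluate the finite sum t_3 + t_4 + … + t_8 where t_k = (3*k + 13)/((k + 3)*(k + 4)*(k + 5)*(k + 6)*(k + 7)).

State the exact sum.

Compute t_(k+1)/t_k: get (k + 3)*(3*k + 16)/((k + 8)*(3*k + 13)).
Gosper form: A/B · C(k+1)/C(k) with A=k + 3, B=k + 8, C=k + 13/3.
Solve (k + 3)·f(k+1) − (k + 7)·f(k) = k + 13/3.
Bound: deg f ≤ 4.
Solve for f: f(k) = k*(k + 4)*(k**2 + 14*k + 63)/270 (degree 4 ≤ 4).
R(k) = B(k−1)·f(k)/C(k) = k*(k + 4)*(k + 7)*(k**2 + 14*k + 63)/(90*(3*k + 13)); s_k = R·t_k = k*(k**2 + 14*k + 63)/(90*(k**3 + 14*k**2 + 63*k + 90)).
s_(k+1) − s_k = (3*k + 13)/(k**5 + 25*k**4 + 245*k**3 + 1175*k**2 + 2754*k + 2520) = t_k.
Σ_(k=3)^(8) t_k = s_(9) − s_(3) = 3/280 − (19/2160) = 29/15120.

Σ = 29/15120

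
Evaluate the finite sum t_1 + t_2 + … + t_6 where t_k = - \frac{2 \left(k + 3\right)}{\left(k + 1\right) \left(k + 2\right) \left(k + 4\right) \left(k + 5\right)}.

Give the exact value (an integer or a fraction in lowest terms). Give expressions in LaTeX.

Σ = -39/440

Ratio r(k) = (k + 1)*(k + 4)**2/((k + 3)**2*(k + 6)).
So A=k + 1 and B=k + 6, with C=k**2 + 6*k + 9.
Key eq: (k + 1)·f(k+1) = (k + 5)·f(k) + (k**2 + 6*k + 9).
deg f ≤ 4 (via 1,1,2).
Match coefficients ⇒ f(k) = k*(k + 2)*(k + 3)*(k + 5)/8.
R(k) = B(k−1)·f(k)/C(k) = k*(k + 2)*(k + 5)**2/(8*(k + 3)); s_k = R·t_k = k*(-k - 5)/(4*(k**2 + 5*k + 4)).
s_(k+1) − s_k = 2*(-k - 3)/(k**4 + 12*k**3 + 49*k**2 + 78*k + 40) = t_k.
Σ_(k=1)^(6) t_k = s_(7) − s_(1) = -21/88 − (-3/20) = -39/440.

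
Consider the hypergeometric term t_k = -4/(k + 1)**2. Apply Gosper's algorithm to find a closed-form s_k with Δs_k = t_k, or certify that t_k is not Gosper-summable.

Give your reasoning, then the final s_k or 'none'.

Step 1: r(k) = (k + 1)**2/(k + 2)**2.
Normal form (A,B,C) = (k**2 + 2*k + 1, k**2 + 4*k + 4, 1).
Set up (k**2 + 2*k + 1)·f(k+1) − (k**2 + 2*k + 1)·f(k) − (1) = 0.
d = 0 from the (2,2,0) case.
Write f(k) = c0. Then LHS − RHS = -1, requiring -1 = 0: contradictory. No certificate.

no hypergeometric antidifference exists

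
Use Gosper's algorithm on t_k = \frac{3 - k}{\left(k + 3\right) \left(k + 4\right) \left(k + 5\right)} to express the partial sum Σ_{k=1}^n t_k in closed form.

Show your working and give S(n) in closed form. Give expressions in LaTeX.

The ratio is (k - 2)*(k + 3)/((k - 3)*(k + 6)).
A = k + 3, B = k + 6, C = k - 3.
f must satisfy (k + 3)·f(k+1) − (k + 5)·f(k) = k - 3.
Bound: deg f ≤ 2.
A polynomial solution: f(k) = -k.
Then R = B(k−1)f/C = -k*(k + 5)/(k - 3), so s_k = R(k)·t_k = k/((k + 3)*(k + 4)).
Δs = (3 - k)/(k**3 + 12*k**2 + 47*k + 60), as required.
s_(n+1) = (n + 1)/(n**2 + 9*n + 20) and s_(1) = 1/20, so S(n) = n*(11 - n)/(20*(n**2 + 9*n + 20)).

S(n) = \frac{n \left(11 - n\right)}{20 \left(n^{2} + 9 n + 20\right)}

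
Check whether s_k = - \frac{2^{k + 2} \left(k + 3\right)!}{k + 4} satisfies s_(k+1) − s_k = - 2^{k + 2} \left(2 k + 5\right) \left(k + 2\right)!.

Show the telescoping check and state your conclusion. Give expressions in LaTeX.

Invalid: residual \frac{2^{k + 2} \left(2 k^{2} + 13 k + 19\right) \left(k + 2\right)!}{\left(k + 4\right) \left(k + 5\right)} ≠ 0.

s_(k+1) = -2**(k + 3)*factorial(k + 4)/(k + 5)
s_(k+1) − s_k = -2**(k + 2)*(k + 3)*(2*k + 9)*factorial(k + 3)/((k + 4)*(k + 5))
(s_(k+1) − s_k) − t_k = 2**(k + 2)*(2*k**2 + 13*k + 19)*factorial(k + 2)/((k + 4)*(k + 5))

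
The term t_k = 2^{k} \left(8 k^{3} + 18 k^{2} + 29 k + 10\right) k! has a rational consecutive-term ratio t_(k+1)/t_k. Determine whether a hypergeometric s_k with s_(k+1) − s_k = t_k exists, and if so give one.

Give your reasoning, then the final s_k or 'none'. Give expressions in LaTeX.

t_(k+1)/t_k = 2*(8*k**4 + 50*k**3 + 131*k**2 + 154*k + 65)/(8*k**3 + 18*k**2 + 29*k + 10).
So A=2*k + 2 and B=1, with C=k**3 + 9*k**2/4 + 29*k/8 + 5/4.
Solve (2*k + 2)·f(k+1) − (1)·f(k) = k**3 + 9*k**2/4 + 29*k/8 + 5/4.
deg f ≤ 2 (via 1,0,3).
Coefficient equations give f(k) = (4*k**2 - k + 4)/8.
R(k) = B(k−1)·f(k)/C(k) = (4*k**2 - k + 4)/(8*k**3 + 18*k**2 + 29*k + 10); s_k = R·t_k = 2**k*(4*k**2 - k + 4)*factorial(k).
Δs = 2**k*(8*k**3 + 18*k**2 + 29*k + 10)*factorial(k), as required.

s_k = 2^{k} \left(4 k^{2} - k + 4\right) k!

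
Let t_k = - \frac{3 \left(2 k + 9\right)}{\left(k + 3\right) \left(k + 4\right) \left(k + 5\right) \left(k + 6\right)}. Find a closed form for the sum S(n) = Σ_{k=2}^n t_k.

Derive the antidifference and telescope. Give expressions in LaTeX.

S(n) = \frac{3 \left(- n^{2} - 10 n + 11\right)}{35 \left(n^{2} + 10 n + 24\right)}

Step 1: r(k) = (k + 3)*(2*k + 11)/((k + 7)*(2*k + 9)).
Normal form (A,B,C) = (k + 3, k + 7, k + 9/2).
Need (k + 3)·f(k+1) − (k + 6)·f(k) = k + 9/2.
Degrees (1,1,1) ⇒ d ≤ 3.
Solving with deg f ≤ 3: f(k) = k*(k + 4)*(k + 8)/30.
So s_k = (B(k−1)f/C)·t_k = (k*(k + 4)*(k + 6)*(k + 8)/(15*(2*k + 9)))·t_k = k*(-k - 8)/(5*(k**2 + 8*k + 15)).
Check: Δs_k = 3*(-2*k - 9)/(k**4 + 18*k**3 + 119*k**2 + 342*k + 360). ✓
Σ_(k=2)^n t_k = s_(n+1) − s_(2) = ((-n**2 - 10*n - 9)/(5*(n**2 + 10*n + 24))) − (-4/35), i.e. 3*(-n**2 - 10*n + 11)/(35*(n**2 + 10*n + 24)).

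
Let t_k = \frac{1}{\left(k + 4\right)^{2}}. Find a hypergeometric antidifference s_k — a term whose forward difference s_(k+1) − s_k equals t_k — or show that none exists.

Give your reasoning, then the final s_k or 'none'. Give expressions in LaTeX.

not Gosper-summable; s_k does not exist

The ratio is (k + 4)**2/(k + 5)**2.
Factor: A=k**2 + 8*k + 16; B=k**2 + 10*k + 25; C=1.
Set up (k**2 + 8*k + 16)·f(k+1) − (k**2 + 8*k + 16)·f(k) − (1) = 0.
Bound: deg f ≤ 0.
Write f(k) = c0. Then LHS − RHS = -1, requiring -1 = 0: contradictory. No certificate.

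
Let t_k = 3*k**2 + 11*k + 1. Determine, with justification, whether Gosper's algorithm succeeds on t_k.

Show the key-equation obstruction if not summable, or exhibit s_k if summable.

Step 1: r(k) = (3*k**2 + 17*k + 15)/(3*k**2 + 11*k + 1).
Gosper form: A/B · C(k+1)/C(k) with A=1, B=1, C=k**2 + 11*k/3 + 1/3.
Key eq: (1)·f(k+1) = (1)·f(k) + (k**2 + 11*k/3 + 1/3).
d = 3 from the (0,0,2) case.
Solve for f: f(k) = k*(k**2 + 4*k - 4)/3 (degree 3 ≤ 3).
R(k) = B(k−1)·f(k)/C(k) = k*(k**2 + 4*k - 4)/(3*k**2 + 11*k + 1); s_k = R·t_k = k*(k**2 + 4*k - 4).
s_(k+1) − s_k = 3*k**2 + 11*k + 1 = t_k.

Yes. s_k = k*(k**2 + 4*k - 4).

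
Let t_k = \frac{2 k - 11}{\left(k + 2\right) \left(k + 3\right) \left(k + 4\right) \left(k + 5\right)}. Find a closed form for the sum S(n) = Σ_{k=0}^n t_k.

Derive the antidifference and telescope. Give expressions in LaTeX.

Compute t_(k+1)/t_k: get (k + 2)*(2*k - 9)/((k + 6)*(2*k - 11)).
Factor: A=k + 2; B=k + 6; C=k - 11/2.
Solve (k + 2)·f(k+1) − (k + 5)·f(k) = k - 11/2.
Bound: deg f ≤ 3.
Solve for f: f(k) = -k*(k**2 + 9*k + 34)/16 (degree 3 ≤ 3).
R(k) = B(k−1)·f(k)/C(k) = -k*(k + 5)*(k**2 + 9*k + 34)/(8*(2*k - 11)); s_k = R·t_k = k*(-k**2 - 9*k - 34)/(8*(k + 2)*(k + 3)*(k + 4)).
s_(k+1) − s_k = (2*k - 11)/(k**4 + 14*k**3 + 71*k**2 + 154*k + 120) = t_k.
Evaluate: s_(n+1) = (-n**3 - 12*n**2 - 55*n - 44)/(8*(n**3 + 12*n**2 + 47*n + 60)); subtract s_(0) = 0 ⇒ S(n) = (-n**3 - 12*n**2 - 55*n - 44)/(8*(n**3 + 12*n**2 + 47*n + 60)).

S(n) = \frac{- n^{3} - 12 n^{2} - 55 n - 44}{8 \left(n^{3} + 12 n^{2} + 47 n + 60\right)}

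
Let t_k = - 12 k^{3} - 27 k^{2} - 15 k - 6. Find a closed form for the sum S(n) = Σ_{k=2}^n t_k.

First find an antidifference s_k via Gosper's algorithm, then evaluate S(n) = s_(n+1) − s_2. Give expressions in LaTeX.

t_(k+1)/t_k = (4*k**3 + 21*k**2 + 35*k + 20)/(4*k**3 + 9*k**2 + 5*k + 2).
A = 1, B = 1, C = k**3 + 9*k**2/4 + 5*k/4 + 1/2.
Key eq: (1)·f(k+1) = (1)·f(k) + (k**3 + 9*k**2/4 + 5*k/4 + 1/2).
From deg A=0, deg B=0, deg C=3: d=4.
Coefficient equations give f(k) = k*(k**3 + k**2 - k + 1)/4.
Certificate R = B(k−1)f/C = k*(k**3 + k**2 - k + 1)/(4*k**3 + 9*k**2 + 5*k + 2) gives s_k = 3*k*(-k**3 - k**2 + k - 1).
Verify: -12*k**3 - 27*k**2 - 15*k - 6 matches t_k.
Σ_(k=2)^n t_k = s_(n+1) − s_(2) = (-3*n**4 - 15*n**3 - 24*n**2 - 18*n - 6) − (-66), i.e. -3*n**4 - 15*n**3 - 24*n**2 - 18*n + 60.

S(n) = - 3 n^{4} - 15 n^{3} - 24 n^{2} - 18 n + 60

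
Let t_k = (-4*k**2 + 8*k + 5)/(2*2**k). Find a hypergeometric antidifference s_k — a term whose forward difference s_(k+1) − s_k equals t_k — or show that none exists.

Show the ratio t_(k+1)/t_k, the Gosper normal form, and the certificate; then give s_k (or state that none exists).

s_k = (4*k**2 - 1)/2**k

The ratio is (4*k**2 - 9)/(2*(4*k**2 - 8*k - 5)).
Factor: A=1/2; B=1; C=k**2 - 2*k - 5/4.
Need (1/2)·f(k+1) − (1)·f(k) = k**2 - 2*k - 5/4.
d = 2 from the (0,0,2) case.
Solve for f: f(k) = -(2*k - 1)*(2*k + 1)/2 (degree 2 ≤ 2).
Then R = B(k−1)f/C = -2*(2*k - 1)/(2*k - 5), so s_k = R(k)·t_k = (4*k**2 - 1)/2**k.
Δs = (-4*k**2 + 8*k + 5)/(2*2**k), as required.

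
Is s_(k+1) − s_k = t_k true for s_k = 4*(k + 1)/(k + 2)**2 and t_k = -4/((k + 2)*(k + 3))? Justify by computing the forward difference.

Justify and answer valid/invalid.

Invalid: residual 4*(2*k + 5)/(k**4 + 10*k**3 + 37*k**2 + 60*k + 36) ≠ 0.

s_(k+1) = 4*(k + 2)/(k + 3)**2
s_(k+1) − s_k = 4*(-(k + 1)*(k + 3)**2 + (k + 2)**3)/((k + 2)**2*(k + 3)**2)
(s_(k+1) − s_k) − t_k = 4*(2*k + 5)/(k**4 + 10*k**3 + 37*k**2 + 60*k + 36)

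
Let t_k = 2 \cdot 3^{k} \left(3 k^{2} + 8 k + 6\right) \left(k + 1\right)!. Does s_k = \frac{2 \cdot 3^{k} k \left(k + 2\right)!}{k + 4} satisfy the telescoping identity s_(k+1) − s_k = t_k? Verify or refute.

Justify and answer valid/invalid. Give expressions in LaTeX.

Invalid: residual - \frac{4 \cdot 3^{k} \left(3 k^{3} + 20 k^{2} + 37 k + 24\right) \left(k + 1\right)!}{\left(k + 4\right) \left(k + 5\right)} ≠ 0.

s_(k+1) = 6*3**k*(k + 1)*factorial(k + 3)/(k + 5)
s_(k+1) − s_k = 2*3**k*(k + 2)*(3*k**2 + 17*k + 18)*factorial(k + 2)/((k + 4)*(k + 5))
(s_(k+1) − s_k) − t_k = -4*3**k*(3*k**3 + 20*k**2 + 37*k + 24)*factorial(k + 1)/((k + 4)*(k + 5))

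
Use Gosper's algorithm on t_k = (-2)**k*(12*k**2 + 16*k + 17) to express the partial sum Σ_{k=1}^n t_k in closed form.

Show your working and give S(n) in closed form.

t_(k+1)/t_k = 2*(-12*k**2 - 40*k - 45)/(12*k**2 + 16*k + 17).
Take A(k)=-2, B(k)=1, C(k)=k**2 + 4*k/3 + 17/12.
Key eq: (-2)·f(k+1) = (1)·f(k) + (k**2 + 4*k/3 + 17/12).
deg f ≤ 2 (via 0,0,2).
Solving with deg f ≤ 2: f(k) = -(4*k**2 + 3)/12.
Then R = B(k−1)f/C = -(4*k**2 + 3)/(12*k**2 + 16*k + 17), so s_k = R(k)·t_k = (-2)**k*(-4*k**2 - 3).
Verify: (-2)**k*(12*k**2 + 16*k + 17) matches t_k.
Evaluate: s_(n+1) = 2*(-2)**n*(4*n**2 + 8*n + 7); subtract s_(1) = 14 ⇒ S(n) = 8*(-2)**n*n**2 + 16*(-2)**n*n + 14*(-2)**n - 14.

S(n) = 8*(-2)**n*n**2 + 16*(-2)**n*n + 14*(-2)**n - 14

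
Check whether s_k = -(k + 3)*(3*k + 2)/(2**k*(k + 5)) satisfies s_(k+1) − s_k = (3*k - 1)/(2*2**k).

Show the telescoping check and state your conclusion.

Invalid: residual (-3*k**2 - 20*k + 1)/(2**k*(k**2 + 11*k + 30)) ≠ 0.

s_(k+1) = -(k + 4)*(3*k + 5)/(2*2**k*(k + 6))
s_(k+1) − s_k = (3*k**3 + 26*k**2 + 39*k - 28)/(2*2**k*(k**2 + 11*k + 30))
(s_(k+1) − s_k) − t_k = (-3*k**2 - 20*k + 1)/(2**k*(k**2 + 11*k + 30))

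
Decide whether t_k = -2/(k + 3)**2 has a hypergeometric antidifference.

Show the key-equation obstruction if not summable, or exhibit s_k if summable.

The ratio is (k + 3)**2/(k + 4)**2.
A = k**2 + 6*k + 9, B = k**2 + 8*k + 16, C = 1.
Solve (k**2 + 6*k + 9)·f(k+1) − (k**2 + 6*k + 9)·f(k) = 1.
Degrees (2,2,0) ⇒ d ≤ 0.
Put f(k) = c0: A·f(k+1) − B(k−1)·f(k) − C = -1; need -1 = 0 — inconsistent ⇒ no f, not summable.

No — t_k has no hypergeometric antidifference.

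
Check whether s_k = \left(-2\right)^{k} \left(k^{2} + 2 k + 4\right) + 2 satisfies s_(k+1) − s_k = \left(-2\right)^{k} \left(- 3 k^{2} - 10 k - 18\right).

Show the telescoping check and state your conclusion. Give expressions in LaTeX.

s_(k+1) = -2*(-2)**k*(2*k + (k + 1)**2 + 6) + 2
s_(k+1) − s_k = (-2)**k*(-3*k**2 - 10*k - 18)
(s_(k+1) − s_k) − t_k = 0

valid (s_(k+1) − s_k reduces to t_k)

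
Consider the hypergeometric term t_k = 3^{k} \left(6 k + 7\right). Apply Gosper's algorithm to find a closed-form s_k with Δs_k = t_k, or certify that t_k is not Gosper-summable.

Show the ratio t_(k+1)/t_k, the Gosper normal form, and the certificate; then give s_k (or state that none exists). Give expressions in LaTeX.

s_k = 3^{k} \left(3 k - 1\right)

r(k) = 3*(6*k + 13)/(6*k + 7) after simplifying.
Gosper form: A/B · C(k+1)/C(k) with A=3, B=1, C=k + 7/6.
f must satisfy (3)·f(k+1) − (1)·f(k) = k + 7/6.
Bound: deg f ≤ 1.
Coefficient equations give f(k) = (3*k - 1)/6.
Then R = B(k−1)f/C = (3*k - 1)/(6*k + 7), so s_k = R(k)·t_k = 3**k*(3*k - 1).
Check: Δs_k = 3**k*(6*k + 7). ✓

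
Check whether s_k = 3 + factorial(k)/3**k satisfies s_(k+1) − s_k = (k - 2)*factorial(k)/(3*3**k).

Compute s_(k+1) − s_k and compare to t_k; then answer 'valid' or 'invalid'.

s_(k+1) = (9*3**k + k*factorial(k) + factorial(k))/(3*3**k)
s_(k+1) − s_k = (k - 2)*factorial(k)/(3*3**k)
(s_(k+1) − s_k) − t_k = 0

Valid: the claim telescopes to t_k.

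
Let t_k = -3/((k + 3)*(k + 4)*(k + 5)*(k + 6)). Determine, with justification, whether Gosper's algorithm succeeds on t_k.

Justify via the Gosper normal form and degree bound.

The ratio is (k + 3)/(k + 7).
Gosper form: A/B · C(k+1)/C(k) with A=k + 3, B=k + 7, C=1.
Need (k + 3)·f(k+1) − (k + 6)·f(k) = 1.
From deg A=1, deg B=1, deg C=0: d=3.
Solve for f: f(k) = k*(k**2 + 12*k + 47)/180 (degree 3 ≤ 3).
Certificate R = B(k−1)f/C = k*(k + 6)*(k**2 + 12*k + 47)/180 gives s_k = k*(-k**2 - 12*k - 47)/(60*(k + 3)*(k + 4)*(k + 5)).
Δs = -3/(k**4 + 18*k**3 + 119*k**2 + 342*k + 360), as required.

Yes. s_k = k*(-k**2 - 12*k - 47)/(60*(k + 3)*(k + 4)*(k + 5)).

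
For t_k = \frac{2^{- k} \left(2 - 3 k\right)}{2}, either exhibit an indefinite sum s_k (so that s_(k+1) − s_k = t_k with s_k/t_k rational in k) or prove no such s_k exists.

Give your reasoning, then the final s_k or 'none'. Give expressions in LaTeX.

Ratio r(k) = (3*k + 1)/(2*(3*k - 2)).
A = 1/2, B = 1, C = k - 2/3.
Need (1/2)·f(k+1) − (1)·f(k) = k - 2/3.
Bound: deg f ≤ 1.
Match coefficients ⇒ f(k) = -2*(3*k + 1)/3.
Certificate R = B(k−1)f/C = -2*(3*k + 1)/(3*k - 2) gives s_k = (3*k + 1)/2**k.
s_(k+1) − s_k = (2 - 3*k)/(2*2**k) = t_k.

s_k = 2^{- k} \left(3 k + 1\right)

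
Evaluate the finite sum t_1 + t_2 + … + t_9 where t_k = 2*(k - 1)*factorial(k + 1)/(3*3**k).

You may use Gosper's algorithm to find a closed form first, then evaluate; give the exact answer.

t_(k+1)/t_k = k*(k + 2)/(3*(k - 1)).
A = k/3 + 2/3, B = 1, C = k - 1.
f must satisfy (k/3 + 2/3)·f(k+1) − (1)·f(k) = k - 1.
From deg A=1, deg B=0, deg C=1: d=0.
Solve for f: f(k) = 3 (degree 0 ≤ 0).
So s_k = (B(k−1)f/C)·t_k = (3/(k - 1))·t_k = 2*factorial(k + 1)/3**k.
Verify: 2*(k - 1)*factorial(k + 1)/(3*3**k) matches t_k.
Σ_(k=1)^(9) t_k = s_(10) − s_(1) = 985600/729 − (4/3) = 984628/729.

Σ = 984628/729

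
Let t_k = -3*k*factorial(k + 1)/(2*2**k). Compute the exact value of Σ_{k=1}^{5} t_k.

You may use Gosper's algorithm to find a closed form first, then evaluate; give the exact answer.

Σ = -933/4

Compute t_(k+1)/t_k: get (k + 1)*(k + 2)/(2*k).
So A=k/2 + 1 and B=1, with C=k.
Need (k/2 + 1)·f(k+1) − (1)·f(k) = k.
Degrees (1,0,1) ⇒ d ≤ 0.
A polynomial solution: f(k) = 2.
R(k) = B(k−1)·f(k)/C(k) = 2/k; s_k = R·t_k = -3*factorial(k + 1)/2**k.
Δs = -3*k*factorial(k + 1)/(2*2**k), as required.
Telescoping: Σ = s_(6) − s_(1) = -945/4 − (-3) = -933/4.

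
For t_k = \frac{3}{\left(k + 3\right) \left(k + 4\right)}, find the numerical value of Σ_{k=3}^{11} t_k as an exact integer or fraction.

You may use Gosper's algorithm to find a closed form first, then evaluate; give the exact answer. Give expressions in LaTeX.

Σ = 3/10

Step 1: r(k) = (k + 3)/(k + 5).
Normal form (A,B,C) = (k + 3, k + 5, 1).
Solve (k + 3)·f(k+1) − (k + 4)·f(k) = 1.
deg f ≤ 1 (via 1,1,0).
Solve for f: f(k) = k/3 (degree 1 ≤ 1).
So s_k = (B(k−1)f/C)·t_k = (k*(k + 4)/3)·t_k = k/(k + 3).
s_(k+1) − s_k = 3/(k**2 + 7*k + 12) = t_k.
Sum = s_(12) − s_(3); s_(12) = 4/5, s_(3) = 1/2 ⇒ 3/10.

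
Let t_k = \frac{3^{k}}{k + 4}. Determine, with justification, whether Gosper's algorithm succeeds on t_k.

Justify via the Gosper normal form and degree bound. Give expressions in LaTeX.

Compute t_(k+1)/t_k: get 3*(k + 4)/(k + 5).
So A=3*k + 12 and B=k + 5, with C=1.
f must satisfy (3*k + 12)·f(k+1) − (k + 4)·f(k) = 1.
d = -1 from the (1,1,0) case.
Bound -1 < 0, so the key equation has no polynomial solution.

No — negative degree bound, so no certificate f.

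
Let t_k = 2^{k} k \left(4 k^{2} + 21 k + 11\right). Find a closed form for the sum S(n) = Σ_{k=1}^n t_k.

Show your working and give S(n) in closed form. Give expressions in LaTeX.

Step 1: r(k) = 2*(4*k**3 + 33*k**2 + 65*k + 36)/(k*(4*k**2 + 21*k + 11)).
So A=2 and B=1, with C=k**3 + 21*k**2/4 + 11*k/4.
f must satisfy (2)·f(k+1) − (1)·f(k) = k**3 + 21*k**2/4 + 11*k/4.
deg f ≤ 3 (via 0,0,3).
Solving with deg f ≤ 3: f(k) = k*(k - 1)*(4*k + 1)/4.
Then R = B(k−1)f/C = (k - 1)*(4*k + 1)/(4*k**2 + 21*k + 11), so s_k = R(k)·t_k = 2**k*k*(4*k**2 - 3*k - 1).
s_(k+1) − s_k = 2**k*k*(4*k**2 + 21*k + 11) = t_k.
Telescope: S(n) = s_(n+1) − s_(1) = 2**(n + 1)*n*(4*n**2 + 9*n + 5) − (0) = 2**(n + 1)*n*(4*n**2 + 9*n + 5).

S(n) = 2^{n + 1} n \left(4 n^{2} + 9 n + 5\right)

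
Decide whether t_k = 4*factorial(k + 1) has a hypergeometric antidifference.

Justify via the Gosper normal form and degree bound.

No — negative degree bound, so no certificate f.

Step 1: r(k) = k + 2.
A = k + 2, B = 1, C = 1.
Set up (k + 2)·f(k+1) − (1)·f(k) − (1) = 0.
From deg A=1, deg B=0, deg C=0: d=-1.
d = -1 < 0 ⇒ no nonzero polynomial f; not summable.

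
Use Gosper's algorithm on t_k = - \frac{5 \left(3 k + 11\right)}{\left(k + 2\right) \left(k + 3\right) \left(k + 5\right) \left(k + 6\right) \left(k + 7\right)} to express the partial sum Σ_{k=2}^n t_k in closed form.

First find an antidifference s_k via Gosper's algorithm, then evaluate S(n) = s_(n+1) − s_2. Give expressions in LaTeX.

r(k) = (k + 2)*(k + 5)*(3*k + 14)/((k + 4)*(k + 8)*(3*k + 11)) after simplifying.
So A=k + 2 and B=k + 8, with C=k**2 + 23*k/3 + 44/3.
f must satisfy (k + 2)·f(k+1) − (k + 7)·f(k) = k**2 + 23*k/3 + 44/3.
Degrees (1,1,2) ⇒ d ≤ 5.
Match coefficients ⇒ f(k) = k*(k + 3)*(k + 4)*(k**2 + 13*k + 52)/180.
So s_k = (B(k−1)f/C)·t_k = (k*(k + 3)*(k + 7)*(k**2 + 13*k + 52)/(60*(3*k + 11)))·t_k = k*(-k**2 - 13*k - 52)/(12*(k**3 + 13*k**2 + 52*k + 60)).
Verify: 5*(-3*k - 11)/(k**5 + 23*k**4 + 203*k**3 + 853*k**2 + 1692*k + 1260) matches t_k.
Telescope: S(n) = s_(n+1) − s_(2) = (-n**3 - 16*n**2 - 81*n - 66)/(12*(n**3 + 16*n**2 + 81*n + 126)) − (-41/672) = 5*(-n**3 - 16*n**2 - 81*n + 98)/(224*(n**3 + 16*n**2 + 81*n + 126)).

S(n) = \frac{5 \left(- n^{3} - 16 n^{2} - 81 n + 98\right)}{224 \left(n^{3} + 16 n^{2} + 81 n + 126\right)}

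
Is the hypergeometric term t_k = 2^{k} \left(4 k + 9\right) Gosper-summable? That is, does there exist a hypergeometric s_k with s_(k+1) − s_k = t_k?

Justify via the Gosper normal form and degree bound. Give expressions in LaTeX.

t_(k+1)/t_k = 2*(4*k + 13)/(4*k + 9).
Take A(k)=2, B(k)=1, C(k)=k + 9/4.
Set up (2)·f(k+1) − (1)·f(k) − (k + 9/4) = 0.
Degrees (0,0,1) ⇒ d ≤ 1.
Solve for f: f(k) = (4*k + 1)/4 (degree 1 ≤ 1).
Get s_k = R·t_k = 2**k*(4*k + 1) with R(k) = B(k−1)f(k)/C(k) = (4*k + 1)/(4*k + 9).
Δs = 2**k*(4*k + 9), as required.

Yes. s_k = 2^{k} \left(4 k + 1\right).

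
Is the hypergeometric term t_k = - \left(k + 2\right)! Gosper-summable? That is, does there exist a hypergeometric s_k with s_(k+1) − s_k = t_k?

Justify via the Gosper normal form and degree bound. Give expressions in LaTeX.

No — t_k has no hypergeometric antidifference.

The ratio is k + 3.
Normal form (A,B,C) = (k + 3, 1, 1).
Key eq: (k + 3)·f(k+1) = (1)·f(k) + (1).
d = -1 from the (1,0,0) case.
Negative degree bound (-1): no f exists, t_k not Gosper-summable.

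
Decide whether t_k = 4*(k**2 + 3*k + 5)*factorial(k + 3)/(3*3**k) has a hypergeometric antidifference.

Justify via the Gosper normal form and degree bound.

Compute t_(k+1)/t_k: get (k + 4)*(3*k + (k + 1)**2 + 8)/(3*(k**2 + 3*k + 5)).
Factor: A=k/3 + 4/3; B=1; C=k**2 + 3*k + 5.
f must satisfy (k/3 + 4/3)·f(k+1) − (1)·f(k) = k**2 + 3*k + 5.
Bound: deg f ≤ 1.
Match coefficients ⇒ f(k) = 3*(k + 1).
Certificate R = B(k−1)f/C = 3*(k + 1)/(k**2 + 3*k + 5) gives s_k = 4*(k + 1)*factorial(k + 3)/3**k.
s_(k+1) − s_k = 4*(k**2 + 3*k + 5)*factorial(k + 3)/(3*3**k) = t_k.

Yes. s_k = 4*(k + 1)*factorial(k + 3)/3**k.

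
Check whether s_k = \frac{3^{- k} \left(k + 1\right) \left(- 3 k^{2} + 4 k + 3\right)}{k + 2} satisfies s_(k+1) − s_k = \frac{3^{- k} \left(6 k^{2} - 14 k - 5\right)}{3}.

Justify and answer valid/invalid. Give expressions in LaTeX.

s_(k+1) = (-3*k**3 - 8*k**2 + 8)/(3*3**k*(k + 3))
s_(k+1) − s_k = (6*k**4 + 10*k**3 - 46*k**2 - 64*k - 11)/(3*3**k*(k**2 + 5*k + 6))
(s_(k+1) − s_k) − t_k = (-6*k**3 - 7*k**2 + 45*k + 19)/(3*3**k*(k**2 + 5*k + 6))

Invalid: residual \frac{3^{- k} \left(- 6 k^{3} - 7 k^{2} + 45 k + 19\right)}{3 \left(k^{2} + 5 k + 6\right)} ≠ 0.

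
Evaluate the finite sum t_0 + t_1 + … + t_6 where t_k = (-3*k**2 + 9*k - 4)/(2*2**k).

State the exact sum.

Σ = -191/64

Step 1: r(k) = (3*k**2 - 3*k - 2)/(2*(3*k**2 - 9*k + 4)).
Gosper form: A/B · C(k+1)/C(k) with A=1/2, B=1, C=k**2 - 3*k + 4/3.
Key eq: (1/2)·f(k+1) = (1)·f(k) + (k**2 - 3*k + 4/3).
Bound: deg f ≤ 2.
A polynomial solution: f(k) = -2*(3*k**2 - 3*k + 4)/3.
Certificate R = B(k−1)f/C = -2*(3*k**2 - 3*k + 4)/(3*k**2 - 9*k + 4) gives s_k = (3*k**2 - 3*k + 4)/2**k.
Verify: (-3*k**2 + 9*k - 4)/(2*2**k) matches t_k.
Telescoping: Σ = s_(7) − s_(0) = 65/64 − (4) = -191/64.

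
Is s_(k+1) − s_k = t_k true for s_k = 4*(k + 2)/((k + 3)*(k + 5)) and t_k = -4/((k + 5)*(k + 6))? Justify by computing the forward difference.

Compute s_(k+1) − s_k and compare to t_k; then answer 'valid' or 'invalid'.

s_(k+1) = 4*(k + 3)/((k + 4)*(k + 6))
s_(k+1) − s_k = 4*(-k**2 - 5*k - 3)/(k**4 + 18*k**3 + 119*k**2 + 342*k + 360)
(s_(k+1) − s_k) − t_k = 4*(2*k + 9)/(k**4 + 18*k**3 + 119*k**2 + 342*k + 360)

Invalid: residual 4*(2*k + 9)/(k**4 + 18*k**3 + 119*k**2 + 342*k + 360) ≠ 0.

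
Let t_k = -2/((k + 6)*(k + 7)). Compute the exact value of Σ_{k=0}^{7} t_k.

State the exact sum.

The ratio is (k + 6)/(k + 8).
Factor: A=k + 6; B=k + 8; C=1.
Solve (k + 6)·f(k+1) − (k + 7)·f(k) = 1.
Bound: deg f ≤ 1.
Match coefficients ⇒ f(k) = k/6.
R(k) = B(k−1)·f(k)/C(k) = k*(k + 7)/6; s_k = R·t_k = -k/(3*k + 18).
Verify: -2/(k**2 + 13*k + 42) matches t_k.
Evaluate s at k=8 and k=0: -4/21 and 0; difference -4/21.

Σ = -4/21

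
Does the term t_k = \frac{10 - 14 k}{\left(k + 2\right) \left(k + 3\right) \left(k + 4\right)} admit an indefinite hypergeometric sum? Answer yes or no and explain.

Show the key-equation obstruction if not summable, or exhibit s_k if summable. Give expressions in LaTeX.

Ratio r(k) = (k + 2)*(7*k + 2)/((k + 5)*(7*k - 5)).
Factor: A=k + 2; B=k + 5; C=k - 5/7.
Solve (k + 2)·f(k+1) − (k + 4)·f(k) = k - 5/7.
From deg A=1, deg B=1, deg C=1: d=2.
Solve for f: f(k) = k*(3*k - 13)/28 (degree 2 ≤ 2).
Then R = B(k−1)f/C = k*(k + 4)*(3*k - 13)/(4*(7*k - 5)), so s_k = R(k)·t_k = -k*(3*k - 13)/(2*(k + 2)*(k + 3)).
Check: Δs_k = 2*(5 - 7*k)/(k**3 + 9*k**2 + 26*k + 24). ✓

Yes. s_k = - \frac{k \left(3 k - 13\right)}{2 \left(k + 2\right) \left(k + 3\right)}.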